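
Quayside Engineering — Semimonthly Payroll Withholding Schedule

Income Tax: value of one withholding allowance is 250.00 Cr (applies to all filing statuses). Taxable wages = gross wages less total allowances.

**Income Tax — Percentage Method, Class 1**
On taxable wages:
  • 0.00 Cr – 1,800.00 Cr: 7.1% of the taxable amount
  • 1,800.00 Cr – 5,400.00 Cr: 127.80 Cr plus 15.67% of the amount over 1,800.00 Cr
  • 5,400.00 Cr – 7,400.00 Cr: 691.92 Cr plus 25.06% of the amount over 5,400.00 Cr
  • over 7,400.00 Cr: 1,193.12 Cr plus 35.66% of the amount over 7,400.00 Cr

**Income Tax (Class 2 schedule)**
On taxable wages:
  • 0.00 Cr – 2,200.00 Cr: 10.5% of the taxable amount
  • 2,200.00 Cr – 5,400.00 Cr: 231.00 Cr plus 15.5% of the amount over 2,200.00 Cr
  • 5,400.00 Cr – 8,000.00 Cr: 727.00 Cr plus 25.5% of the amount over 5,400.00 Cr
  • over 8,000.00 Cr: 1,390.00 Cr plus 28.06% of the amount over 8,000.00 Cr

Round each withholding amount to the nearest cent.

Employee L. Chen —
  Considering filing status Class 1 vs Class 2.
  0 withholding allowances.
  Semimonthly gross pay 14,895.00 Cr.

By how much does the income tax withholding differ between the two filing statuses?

541.10 Cr

Income Tax (Class 1): taxable = 14,895.00 Cr
  1,193.12 Cr + 35.66% × (14,895.00 Cr − 7,400.00 Cr) = 1,193.12 Cr + 35.66% × 7,495.00 Cr = 3,865.84 Cr
Income Tax (Class 2): taxable = 14,895.00 Cr
  1,390.00 Cr + 28.06% × (14,895.00 Cr − 8,000.00 Cr) = 1,390.00 Cr + 28.06% × 6,895.00 Cr = 3,324.74 Cr
Difference: |3,865.84 Cr − 3,324.74 Cr| = 541.10 Cr (higher under Class 1)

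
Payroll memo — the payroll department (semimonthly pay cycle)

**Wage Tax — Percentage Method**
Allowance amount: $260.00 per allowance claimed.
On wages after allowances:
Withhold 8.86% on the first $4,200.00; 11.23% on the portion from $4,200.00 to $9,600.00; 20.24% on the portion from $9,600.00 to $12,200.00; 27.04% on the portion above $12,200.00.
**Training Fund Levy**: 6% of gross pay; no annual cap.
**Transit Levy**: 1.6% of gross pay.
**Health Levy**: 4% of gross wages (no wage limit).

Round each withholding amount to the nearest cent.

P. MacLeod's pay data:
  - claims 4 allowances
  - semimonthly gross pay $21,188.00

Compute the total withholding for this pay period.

$6,111.73

Wage Tax: taxable = $21,188.00 − 4×$260.00 = $20,148.00
  $1,504.78 + 27.04% × ($20,148.00 − $12,200.00) = $1,504.78 + 27.04% × $7,948.00 = $3,653.92
Training Fund Levy: 6% × $21,188.00 = $1,271.28
Transit Levy: 1.6% × $21,188.00 = $339.01
Health Levy: 4% × $21,188.00 = $847.52
Total: $3,653.92 + $1,271.28 + $339.01 + $847.52 = $6,111.73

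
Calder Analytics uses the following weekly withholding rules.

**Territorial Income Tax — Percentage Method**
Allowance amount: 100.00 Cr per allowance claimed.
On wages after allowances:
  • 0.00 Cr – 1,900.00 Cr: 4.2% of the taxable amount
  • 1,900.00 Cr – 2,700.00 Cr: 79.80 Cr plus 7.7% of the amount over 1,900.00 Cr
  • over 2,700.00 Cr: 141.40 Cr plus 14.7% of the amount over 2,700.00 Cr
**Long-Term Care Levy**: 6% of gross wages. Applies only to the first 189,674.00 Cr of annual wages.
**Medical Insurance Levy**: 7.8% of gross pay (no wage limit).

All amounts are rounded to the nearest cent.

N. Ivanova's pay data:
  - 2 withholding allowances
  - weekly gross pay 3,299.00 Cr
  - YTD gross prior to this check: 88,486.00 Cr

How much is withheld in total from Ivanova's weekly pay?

Territorial Income Tax: taxable = 3,299.00 Cr − 2×100.00 Cr = 3,099.00 Cr
  141.40 Cr + 14.7% × (3,099.00 Cr − 2,700.00 Cr) = 141.40 Cr + 14.7% × 399.00 Cr = 200.05 Cr
Long-Term Care Levy: 6% × 3,299.00 Cr = 197.94 Cr
Medical Insurance Levy: 7.8% × 3,299.00 Cr = 257.32 Cr
Total: 200.05 Cr + 197.94 Cr + 257.32 Cr = 655.31 Cr

655.31 Cr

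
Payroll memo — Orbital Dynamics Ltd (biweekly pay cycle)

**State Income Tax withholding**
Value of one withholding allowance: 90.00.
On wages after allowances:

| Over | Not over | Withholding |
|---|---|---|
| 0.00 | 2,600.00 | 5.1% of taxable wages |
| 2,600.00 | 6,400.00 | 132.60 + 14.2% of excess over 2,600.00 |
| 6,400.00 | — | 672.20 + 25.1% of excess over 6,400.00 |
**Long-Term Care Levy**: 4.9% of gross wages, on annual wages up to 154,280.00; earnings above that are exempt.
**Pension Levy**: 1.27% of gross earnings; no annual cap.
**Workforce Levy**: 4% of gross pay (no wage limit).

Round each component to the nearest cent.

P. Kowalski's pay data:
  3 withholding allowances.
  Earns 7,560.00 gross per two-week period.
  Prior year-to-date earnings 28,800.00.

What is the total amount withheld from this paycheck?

State Income Tax: taxable = 7,560.00 − 3×90.00 = 7,290.00
  672.20 + 25.1% × (7,290.00 − 6,400.00) = 672.20 + 25.1% × 890.00 = 895.59
Long-Term Care Levy: 4.9% × 7,560.00 = 370.44
Pension Levy: 1.27% × 7,560.00 = 96.01
Workforce Levy: 4% × 7,560.00 = 302.40
Total: 895.59 + 370.44 + 96.01 + 302.40 = 1,664.44

1,664.44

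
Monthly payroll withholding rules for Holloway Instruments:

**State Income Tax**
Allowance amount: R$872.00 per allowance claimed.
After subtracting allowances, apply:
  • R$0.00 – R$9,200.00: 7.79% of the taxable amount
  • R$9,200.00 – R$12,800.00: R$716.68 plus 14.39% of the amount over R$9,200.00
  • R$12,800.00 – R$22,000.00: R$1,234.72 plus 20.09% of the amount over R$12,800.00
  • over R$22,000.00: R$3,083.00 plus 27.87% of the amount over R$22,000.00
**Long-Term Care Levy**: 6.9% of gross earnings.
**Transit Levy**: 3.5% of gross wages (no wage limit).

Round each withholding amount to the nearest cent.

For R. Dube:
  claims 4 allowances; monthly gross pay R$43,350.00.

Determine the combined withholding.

State Income Tax: taxable = R$43,350.00 − 4×R$872.00 = R$39,862.00
  R$3,083.00 + 27.87% × (R$39,862.00 − R$22,000.00) = R$3,083.00 + 27.87% × R$17,862.00 = R$8,061.14
Long-Term Care Levy: 6.9% × R$43,350.00 = R$2,991.15
Transit Levy: 3.5% × R$43,350.00 = R$1,517.25
Total: R$8,061.14 + R$2,991.15 + R$1,517.25 = R$12,569.54

R$12,569.54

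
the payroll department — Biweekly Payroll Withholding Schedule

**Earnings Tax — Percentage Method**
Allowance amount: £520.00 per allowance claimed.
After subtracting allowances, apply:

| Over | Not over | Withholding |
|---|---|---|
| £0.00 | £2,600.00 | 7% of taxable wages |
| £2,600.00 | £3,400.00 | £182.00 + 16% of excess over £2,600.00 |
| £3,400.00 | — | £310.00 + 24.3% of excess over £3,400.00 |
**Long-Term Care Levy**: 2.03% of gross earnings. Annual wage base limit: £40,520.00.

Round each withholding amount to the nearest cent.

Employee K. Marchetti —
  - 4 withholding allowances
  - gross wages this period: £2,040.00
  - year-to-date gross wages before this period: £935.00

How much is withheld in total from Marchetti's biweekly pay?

£41.41

Earnings Tax: taxable = £2,040.00 − 4×£520.00 = £-40.00
  Taxable ≤ 0 → £0.00
Long-Term Care Levy: 2.03% × £2,040.00 = £41.41
Total: £0.00 + £41.41 = £41.41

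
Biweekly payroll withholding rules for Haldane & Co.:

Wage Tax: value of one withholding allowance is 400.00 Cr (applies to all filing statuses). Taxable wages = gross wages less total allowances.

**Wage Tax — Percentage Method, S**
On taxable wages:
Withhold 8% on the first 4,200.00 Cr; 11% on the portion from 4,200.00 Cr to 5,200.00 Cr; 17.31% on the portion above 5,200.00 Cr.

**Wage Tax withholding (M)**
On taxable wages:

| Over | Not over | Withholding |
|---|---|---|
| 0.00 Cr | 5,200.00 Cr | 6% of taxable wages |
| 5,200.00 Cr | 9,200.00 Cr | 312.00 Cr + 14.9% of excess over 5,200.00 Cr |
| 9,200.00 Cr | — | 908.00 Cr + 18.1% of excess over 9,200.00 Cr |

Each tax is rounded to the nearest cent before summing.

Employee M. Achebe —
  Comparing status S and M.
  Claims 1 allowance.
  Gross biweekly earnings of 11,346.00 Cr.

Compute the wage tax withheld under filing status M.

1,224.03 Cr

Wage Tax (M): taxable = 11,346.00 Cr − 1×400.00 Cr = 10,946.00 Cr
  908.00 Cr + 18.1% × (10,946.00 Cr − 9,200.00 Cr) = 908.00 Cr + 18.1% × 1,746.00 Cr = 1,224.03 Cr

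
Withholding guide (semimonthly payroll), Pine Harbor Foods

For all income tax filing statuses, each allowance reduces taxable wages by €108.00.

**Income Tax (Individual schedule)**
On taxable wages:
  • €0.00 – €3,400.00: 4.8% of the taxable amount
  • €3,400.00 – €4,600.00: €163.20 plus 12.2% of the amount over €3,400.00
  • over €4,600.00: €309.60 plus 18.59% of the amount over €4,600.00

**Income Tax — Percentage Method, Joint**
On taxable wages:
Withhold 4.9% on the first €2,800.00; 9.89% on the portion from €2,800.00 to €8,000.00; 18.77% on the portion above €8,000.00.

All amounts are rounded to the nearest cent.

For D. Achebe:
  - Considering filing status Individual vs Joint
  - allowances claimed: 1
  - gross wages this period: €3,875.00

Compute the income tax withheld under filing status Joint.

€232.84

Income Tax (Joint): taxable = €3,875.00 − 1×€108.00 = €3,767.00
  €137.20 + 9.89% × (€3,767.00 − €2,800.00) = €137.20 + 9.89% × €967.00 = €232.84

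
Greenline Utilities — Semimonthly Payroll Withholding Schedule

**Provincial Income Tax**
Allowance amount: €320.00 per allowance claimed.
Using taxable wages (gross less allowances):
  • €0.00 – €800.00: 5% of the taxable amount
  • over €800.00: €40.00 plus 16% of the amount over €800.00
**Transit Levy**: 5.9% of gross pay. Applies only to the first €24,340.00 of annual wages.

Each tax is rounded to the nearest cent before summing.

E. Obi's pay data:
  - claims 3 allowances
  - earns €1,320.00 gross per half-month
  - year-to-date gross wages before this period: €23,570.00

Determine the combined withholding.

€63.43

Provincial Income Tax: taxable = €1,320.00 − 3×€320.00 = €360.00
  5% × €360.00 = €18.00
Transit Levy: cap €24,340.00 − YTD €23,570.00 = €770.00 subject; 5.9% × €770.00 = €45.43
Total: €18.00 + €45.43 = €63.43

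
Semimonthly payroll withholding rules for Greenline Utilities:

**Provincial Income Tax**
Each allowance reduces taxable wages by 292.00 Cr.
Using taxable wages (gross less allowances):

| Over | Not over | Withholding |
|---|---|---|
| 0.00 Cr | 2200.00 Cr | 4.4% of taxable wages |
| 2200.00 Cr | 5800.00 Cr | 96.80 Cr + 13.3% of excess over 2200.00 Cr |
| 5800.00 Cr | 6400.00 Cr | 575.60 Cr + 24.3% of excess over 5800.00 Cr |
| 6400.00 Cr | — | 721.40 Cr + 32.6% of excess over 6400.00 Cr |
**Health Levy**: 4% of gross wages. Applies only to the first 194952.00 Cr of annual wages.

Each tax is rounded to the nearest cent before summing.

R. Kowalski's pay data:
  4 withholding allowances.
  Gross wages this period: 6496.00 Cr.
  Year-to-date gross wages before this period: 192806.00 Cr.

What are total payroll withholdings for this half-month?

Provincial Income Tax: taxable = 6496.00 Cr − 4×292.00 Cr = 5328.00 Cr
  96.80 Cr + 13.3% × (5328.00 Cr − 2200.00 Cr) = 96.80 Cr + 13.3% × 3128.00 Cr = 512.82 Cr
Health Levy: cap 194952.00 Cr − YTD 192806.00 Cr = 2146.00 Cr subject; 4% × 2146.00 Cr = 85.84 Cr
Total: 512.82 Cr + 85.84 Cr = 598.66 Cr

598.66 Cr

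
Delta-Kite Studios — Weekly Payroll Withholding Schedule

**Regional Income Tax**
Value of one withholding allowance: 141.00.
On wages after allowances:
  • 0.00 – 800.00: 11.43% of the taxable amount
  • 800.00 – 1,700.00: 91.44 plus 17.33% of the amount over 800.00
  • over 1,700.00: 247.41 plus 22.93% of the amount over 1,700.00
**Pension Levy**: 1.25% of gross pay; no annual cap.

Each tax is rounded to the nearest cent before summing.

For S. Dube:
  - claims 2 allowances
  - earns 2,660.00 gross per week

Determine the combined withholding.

Regional Income Tax: taxable = 2,660.00 − 2×141.00 = 2,378.00
  247.41 + 22.93% × (2,378.00 − 1,700.00) = 247.41 + 22.93% × 678.00 = 402.88
Pension Levy: 1.25% × 2,660.00 = 33.25
Total: 402.88 + 33.25 = 436.13

436.13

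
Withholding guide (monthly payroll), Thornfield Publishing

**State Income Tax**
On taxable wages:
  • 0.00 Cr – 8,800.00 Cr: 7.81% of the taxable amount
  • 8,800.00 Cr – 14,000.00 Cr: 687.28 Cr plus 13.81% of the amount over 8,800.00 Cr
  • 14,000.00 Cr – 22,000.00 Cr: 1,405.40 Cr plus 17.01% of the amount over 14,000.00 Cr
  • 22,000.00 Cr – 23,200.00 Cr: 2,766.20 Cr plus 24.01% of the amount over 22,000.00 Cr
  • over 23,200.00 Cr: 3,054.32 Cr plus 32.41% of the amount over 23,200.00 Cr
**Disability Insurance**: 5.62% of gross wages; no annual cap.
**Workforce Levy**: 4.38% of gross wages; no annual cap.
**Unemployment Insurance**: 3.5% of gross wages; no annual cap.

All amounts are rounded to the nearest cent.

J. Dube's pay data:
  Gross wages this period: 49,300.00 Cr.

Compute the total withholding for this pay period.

State Income Tax: taxable = 49,300.00 Cr
  3,054.32 Cr + 32.41% × (49,300.00 Cr − 23,200.00 Cr) = 3,054.32 Cr + 32.41% × 26,100.00 Cr = 11,513.33 Cr
Disability Insurance: 5.62% × 49,300.00 Cr = 2,770.66 Cr
Workforce Levy: 4.38% × 49,300.00 Cr = 2,159.34 Cr
Unemployment Insurance: 3.5% × 49,300.00 Cr = 1,725.50 Cr
Total: 11,513.33 Cr + 2,770.66 Cr + 2,159.34 Cr + 1,725.50 Cr = 18,168.83 Cr

18,168.83 Cr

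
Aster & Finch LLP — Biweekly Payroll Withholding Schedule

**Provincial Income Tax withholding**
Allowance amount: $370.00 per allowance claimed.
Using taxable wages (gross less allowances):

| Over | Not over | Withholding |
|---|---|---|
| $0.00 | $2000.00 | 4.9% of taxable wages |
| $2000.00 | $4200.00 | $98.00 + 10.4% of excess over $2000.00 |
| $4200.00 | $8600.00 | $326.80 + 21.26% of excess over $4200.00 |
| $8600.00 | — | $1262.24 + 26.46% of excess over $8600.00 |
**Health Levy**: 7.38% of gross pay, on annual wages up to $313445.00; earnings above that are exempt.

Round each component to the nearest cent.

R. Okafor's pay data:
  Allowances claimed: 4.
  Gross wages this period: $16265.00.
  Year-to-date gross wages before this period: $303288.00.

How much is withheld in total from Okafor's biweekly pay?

Provincial Income Tax: taxable = $16265.00 − 4×$370.00 = $14785.00
  $1262.24 + 26.46% × ($14785.00 − $8600.00) = $1262.24 + 26.46% × $6185.00 = $2898.79
Health Levy: cap $313445.00 − YTD $303288.00 = $10157.00 subject; 7.38% × $10157.00 = $749.59
Total: $2898.79 + $749.59 = $3648.38

$3648.38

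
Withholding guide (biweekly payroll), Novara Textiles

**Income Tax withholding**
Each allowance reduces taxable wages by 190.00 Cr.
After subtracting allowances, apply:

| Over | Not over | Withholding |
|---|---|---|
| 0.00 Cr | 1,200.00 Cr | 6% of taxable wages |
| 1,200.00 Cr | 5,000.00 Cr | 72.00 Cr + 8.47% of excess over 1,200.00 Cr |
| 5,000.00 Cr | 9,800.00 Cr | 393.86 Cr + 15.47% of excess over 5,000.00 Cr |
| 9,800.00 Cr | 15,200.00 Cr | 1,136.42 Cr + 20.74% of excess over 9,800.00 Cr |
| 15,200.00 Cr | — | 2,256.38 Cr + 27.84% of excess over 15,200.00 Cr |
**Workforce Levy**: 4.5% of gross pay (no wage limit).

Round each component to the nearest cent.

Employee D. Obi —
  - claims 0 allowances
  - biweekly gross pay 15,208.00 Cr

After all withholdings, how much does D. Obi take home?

12,265.03 Cr

Income Tax: taxable = 15,208.00 Cr
  2,256.38 Cr + 27.84% × (15,208.00 Cr − 15,200.00 Cr) = 2,256.38 Cr + 27.84% × 8.00 Cr = 2,258.61 Cr
Workforce Levy: 4.5% × 15,208.00 Cr = 684.36 Cr
Total withheld: 2,258.61 Cr + 684.36 Cr = 2,942.97 Cr
Net pay: 15,208.00 Cr − 2,942.97 Cr = 12,265.03 Cr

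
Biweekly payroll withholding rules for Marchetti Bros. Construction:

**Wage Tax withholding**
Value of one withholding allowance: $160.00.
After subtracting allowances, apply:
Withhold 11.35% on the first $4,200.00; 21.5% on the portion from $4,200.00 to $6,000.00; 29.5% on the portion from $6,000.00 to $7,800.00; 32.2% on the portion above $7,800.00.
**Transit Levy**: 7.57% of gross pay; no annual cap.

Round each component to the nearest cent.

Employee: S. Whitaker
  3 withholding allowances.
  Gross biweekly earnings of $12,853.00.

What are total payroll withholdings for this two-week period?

Wage Tax: taxable = $12,853.00 − 3×$160.00 = $12,373.00
  $1,394.70 + 32.2% × ($12,373.00 − $7,800.00) = $1,394.70 + 32.2% × $4,573.00 = $2,867.21
Transit Levy: 7.57% × $12,853.00 = $972.97
Total: $2,867.21 + $972.97 = $3,840.18

$3,840.18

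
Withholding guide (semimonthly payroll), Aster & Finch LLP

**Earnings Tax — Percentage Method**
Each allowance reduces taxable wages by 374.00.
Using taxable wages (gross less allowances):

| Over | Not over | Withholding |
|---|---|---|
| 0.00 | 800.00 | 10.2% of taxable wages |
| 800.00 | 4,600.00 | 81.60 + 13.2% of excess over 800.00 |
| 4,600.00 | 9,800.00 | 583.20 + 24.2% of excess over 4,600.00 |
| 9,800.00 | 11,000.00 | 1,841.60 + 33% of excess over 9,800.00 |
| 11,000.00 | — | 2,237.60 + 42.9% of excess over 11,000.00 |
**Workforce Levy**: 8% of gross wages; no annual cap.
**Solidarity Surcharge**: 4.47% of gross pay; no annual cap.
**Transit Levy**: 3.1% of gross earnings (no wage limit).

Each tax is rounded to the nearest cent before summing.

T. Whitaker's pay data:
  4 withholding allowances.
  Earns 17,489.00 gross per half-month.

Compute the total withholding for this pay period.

Earnings Tax: taxable = 17,489.00 − 4×374.00 = 15,993.00
  2,237.60 + 42.9% × (15,993.00 − 11,000.00) = 2,237.60 + 42.9% × 4,993.00 = 4,379.60
Workforce Levy: 8% × 17,489.00 = 1,399.12
Solidarity Surcharge: 4.47% × 17,489.00 = 781.76
Transit Levy: 3.1% × 17,489.00 = 542.16
Total: 4,379.60 + 1,399.12 + 781.76 + 542.16 = 7,102.64

7,102.64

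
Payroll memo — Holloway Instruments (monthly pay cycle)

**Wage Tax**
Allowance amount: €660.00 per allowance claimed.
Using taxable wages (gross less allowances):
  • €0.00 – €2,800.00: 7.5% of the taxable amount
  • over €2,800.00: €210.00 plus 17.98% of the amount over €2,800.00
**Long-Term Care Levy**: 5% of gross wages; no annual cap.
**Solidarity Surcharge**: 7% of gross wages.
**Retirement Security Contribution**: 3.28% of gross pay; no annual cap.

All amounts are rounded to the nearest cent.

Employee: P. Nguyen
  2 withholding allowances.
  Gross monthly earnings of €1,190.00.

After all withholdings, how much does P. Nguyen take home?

€1,008.17

Wage Tax: taxable = €1,190.00 − 2×€660.00 = €-130.00
  Taxable ≤ 0 → €0.00
Long-Term Care Levy: 5% × €1,190.00 = €59.50
Solidarity Surcharge: 7% × €1,190.00 = €83.30
Retirement Security Contribution: 3.28% × €1,190.00 = €39.03
Total withheld: €0.00 + €59.50 + €83.30 + €39.03 = €181.83
Net pay: €1,190.00 − €181.83 = €1,008.17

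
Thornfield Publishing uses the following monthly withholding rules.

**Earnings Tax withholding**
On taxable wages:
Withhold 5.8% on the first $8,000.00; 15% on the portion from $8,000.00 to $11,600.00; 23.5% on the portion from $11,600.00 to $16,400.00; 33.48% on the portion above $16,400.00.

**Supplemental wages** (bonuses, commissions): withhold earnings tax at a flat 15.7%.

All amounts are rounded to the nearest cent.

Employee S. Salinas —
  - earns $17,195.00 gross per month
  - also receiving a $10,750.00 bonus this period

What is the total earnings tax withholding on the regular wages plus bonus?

Earnings Tax: taxable = $17,195.00
  $2,132.00 + 33.48% × ($17,195.00 − $16,400.00) = $2,132.00 + 33.48% × $795.00 = $2,398.17
Supplemental (15.7% flat on bonus): 15.7% × $10,750.00 = $1,687.75
Total earnings tax: $2,398.17 + $1,687.75 = $4,085.92

$4,085.92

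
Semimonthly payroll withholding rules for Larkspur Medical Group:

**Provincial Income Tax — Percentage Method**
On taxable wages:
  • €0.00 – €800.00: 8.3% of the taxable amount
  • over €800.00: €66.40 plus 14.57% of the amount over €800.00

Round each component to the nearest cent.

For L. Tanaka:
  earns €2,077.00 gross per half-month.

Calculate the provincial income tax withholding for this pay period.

€252.46

Provincial Income Tax: taxable = €2,077.00
  €66.40 + 14.57% × (€2,077.00 − €800.00) = €66.40 + 14.57% × €1,277.00 = €252.46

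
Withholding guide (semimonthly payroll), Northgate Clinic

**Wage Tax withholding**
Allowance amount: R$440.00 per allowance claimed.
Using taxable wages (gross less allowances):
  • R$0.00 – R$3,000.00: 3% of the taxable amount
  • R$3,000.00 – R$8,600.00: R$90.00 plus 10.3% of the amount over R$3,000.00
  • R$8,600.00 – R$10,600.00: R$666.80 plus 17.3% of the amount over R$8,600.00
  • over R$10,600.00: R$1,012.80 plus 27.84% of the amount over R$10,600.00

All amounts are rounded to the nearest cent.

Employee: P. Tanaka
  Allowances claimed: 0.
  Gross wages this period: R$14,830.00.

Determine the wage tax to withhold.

Wage Tax: taxable = R$14,830.00
  R$1,012.80 + 27.84% × (R$14,830.00 − R$10,600.00) = R$1,012.80 + 27.84% × R$4,230.00 = R$2,190.43

R$2,190.43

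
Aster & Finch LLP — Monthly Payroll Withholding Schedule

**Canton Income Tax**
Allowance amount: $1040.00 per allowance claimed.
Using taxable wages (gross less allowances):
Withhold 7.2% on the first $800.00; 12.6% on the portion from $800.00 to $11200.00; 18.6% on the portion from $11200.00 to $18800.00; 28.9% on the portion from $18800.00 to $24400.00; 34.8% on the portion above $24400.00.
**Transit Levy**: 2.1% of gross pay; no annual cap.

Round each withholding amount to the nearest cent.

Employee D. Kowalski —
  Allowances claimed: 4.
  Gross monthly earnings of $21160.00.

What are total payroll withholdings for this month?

Canton Income Tax: taxable = $21160.00 − 4×$1040.00 = $17000.00
  $1368.00 + 18.6% × ($17000.00 − $11200.00) = $1368.00 + 18.6% × $5800.00 = $2446.80
Transit Levy: 2.1% × $21160.00 = $444.36
Total: $2446.80 + $444.36 = $2891.16

$2891.16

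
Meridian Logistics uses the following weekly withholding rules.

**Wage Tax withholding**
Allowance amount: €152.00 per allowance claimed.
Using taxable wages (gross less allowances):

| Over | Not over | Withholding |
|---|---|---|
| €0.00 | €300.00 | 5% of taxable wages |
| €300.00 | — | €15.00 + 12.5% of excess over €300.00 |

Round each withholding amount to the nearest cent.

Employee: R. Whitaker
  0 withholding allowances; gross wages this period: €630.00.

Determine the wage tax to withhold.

€56.25

Wage Tax: taxable = €630.00
  €15.00 + 12.5% × (€630.00 − €300.00) = €15.00 + 12.5% × €330.00 = €56.25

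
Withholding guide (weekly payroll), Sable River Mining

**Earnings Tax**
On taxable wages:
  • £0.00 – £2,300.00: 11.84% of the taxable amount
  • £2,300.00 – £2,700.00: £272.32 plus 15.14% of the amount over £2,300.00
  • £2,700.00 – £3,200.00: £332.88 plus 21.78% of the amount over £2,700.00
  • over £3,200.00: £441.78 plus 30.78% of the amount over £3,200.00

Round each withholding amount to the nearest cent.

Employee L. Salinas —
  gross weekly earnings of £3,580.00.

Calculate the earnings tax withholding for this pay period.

Earnings Tax: taxable = £3,580.00
  £441.78 + 30.78% × (£3,580.00 − £3,200.00) = £441.78 + 30.78% × £380.00 = £558.74

£558.74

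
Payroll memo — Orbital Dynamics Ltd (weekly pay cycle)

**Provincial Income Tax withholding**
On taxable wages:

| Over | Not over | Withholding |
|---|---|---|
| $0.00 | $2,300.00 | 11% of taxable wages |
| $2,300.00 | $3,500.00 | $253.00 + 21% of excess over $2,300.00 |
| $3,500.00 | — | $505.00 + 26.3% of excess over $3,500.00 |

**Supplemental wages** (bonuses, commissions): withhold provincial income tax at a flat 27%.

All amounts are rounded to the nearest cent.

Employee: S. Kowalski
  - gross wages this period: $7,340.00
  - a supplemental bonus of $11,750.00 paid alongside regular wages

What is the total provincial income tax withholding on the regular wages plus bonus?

$4,687.42

Provincial Income Tax: taxable = $7,340.00
  $505.00 + 26.3% × ($7,340.00 − $3,500.00) = $505.00 + 26.3% × $3,840.00 = $1,514.92
Supplemental (27% flat on bonus): 27% × $11,750.00 = $3,172.50
Total provincial income tax: $1,514.92 + $3,172.50 = $4,687.42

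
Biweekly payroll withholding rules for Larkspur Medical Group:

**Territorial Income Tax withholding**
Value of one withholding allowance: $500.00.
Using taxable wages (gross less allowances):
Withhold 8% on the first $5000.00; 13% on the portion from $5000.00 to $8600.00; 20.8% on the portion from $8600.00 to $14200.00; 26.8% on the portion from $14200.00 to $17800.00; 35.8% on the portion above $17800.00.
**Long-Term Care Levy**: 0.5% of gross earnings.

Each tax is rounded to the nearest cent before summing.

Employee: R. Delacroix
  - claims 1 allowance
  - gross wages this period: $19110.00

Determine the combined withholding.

$3383.13

Territorial Income Tax: taxable = $19110.00 − 1×$500.00 = $18610.00
  $2997.60 + 35.8% × ($18610.00 − $17800.00) = $2997.60 + 35.8% × $810.00 = $3287.58
Long-Term Care Levy: 0.5% × $19110.00 = $95.55
Total: $3287.58 + $95.55 = $3383.13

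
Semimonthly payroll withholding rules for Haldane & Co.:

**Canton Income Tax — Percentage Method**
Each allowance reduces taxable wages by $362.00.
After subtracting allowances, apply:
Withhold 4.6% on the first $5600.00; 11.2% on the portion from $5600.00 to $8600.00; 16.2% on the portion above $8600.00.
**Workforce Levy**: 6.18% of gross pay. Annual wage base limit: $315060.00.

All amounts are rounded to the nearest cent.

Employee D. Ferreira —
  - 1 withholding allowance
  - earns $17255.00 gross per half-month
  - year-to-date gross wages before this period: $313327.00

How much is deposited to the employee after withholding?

$15210.83

Canton Income Tax: taxable = $17255.00 − 1×$362.00 = $16893.00
  $593.60 + 16.2% × ($16893.00 − $8600.00) = $593.60 + 16.2% × $8293.00 = $1937.07
Workforce Levy: cap $315060.00 − YTD $313327.00 = $1733.00 subject; 6.18% × $1733.00 = $107.10
Total withheld: $1937.07 + $107.10 = $2044.17
Net pay: $17255.00 − $2044.17 = $15210.83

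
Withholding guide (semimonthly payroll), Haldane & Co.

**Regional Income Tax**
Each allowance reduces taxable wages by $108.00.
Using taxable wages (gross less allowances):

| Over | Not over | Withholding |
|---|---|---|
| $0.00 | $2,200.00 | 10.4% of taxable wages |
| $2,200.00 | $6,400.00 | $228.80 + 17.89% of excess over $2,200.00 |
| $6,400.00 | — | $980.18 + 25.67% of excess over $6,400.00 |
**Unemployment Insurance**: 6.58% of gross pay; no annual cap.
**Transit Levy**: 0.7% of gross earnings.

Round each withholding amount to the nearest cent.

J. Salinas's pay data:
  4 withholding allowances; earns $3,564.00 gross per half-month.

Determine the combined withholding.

$654.99

Regional Income Tax: taxable = $3,564.00 − 4×$108.00 = $3,132.00
  $228.80 + 17.89% × ($3,132.00 − $2,200.00) = $228.80 + 17.89% × $932.00 = $395.53
Unemployment Insurance: 6.58% × $3,564.00 = $234.51
Transit Levy: 0.7% × $3,564.00 = $24.95
Total: $395.53 + $234.51 + $24.95 = $654.99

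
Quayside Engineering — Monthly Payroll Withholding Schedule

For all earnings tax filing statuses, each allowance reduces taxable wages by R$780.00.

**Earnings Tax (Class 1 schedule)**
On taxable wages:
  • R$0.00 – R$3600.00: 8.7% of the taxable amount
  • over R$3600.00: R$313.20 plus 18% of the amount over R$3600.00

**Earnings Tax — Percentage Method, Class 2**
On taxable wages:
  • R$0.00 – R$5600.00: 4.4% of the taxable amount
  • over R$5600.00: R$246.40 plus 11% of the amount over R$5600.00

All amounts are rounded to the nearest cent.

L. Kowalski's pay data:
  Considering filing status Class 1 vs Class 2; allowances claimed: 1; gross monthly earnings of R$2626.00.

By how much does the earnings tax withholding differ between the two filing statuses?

Earnings Tax (Class 1): taxable = R$2626.00 − 1×R$780.00 = R$1846.00
  8.7% × R$1846.00 = R$160.60
Earnings Tax (Class 2): taxable = R$2626.00 − 1×R$780.00 = R$1846.00
  4.4% × R$1846.00 = R$81.22
Difference: |R$160.60 − R$81.22| = R$79.38 (higher under Class 1)

R$79.38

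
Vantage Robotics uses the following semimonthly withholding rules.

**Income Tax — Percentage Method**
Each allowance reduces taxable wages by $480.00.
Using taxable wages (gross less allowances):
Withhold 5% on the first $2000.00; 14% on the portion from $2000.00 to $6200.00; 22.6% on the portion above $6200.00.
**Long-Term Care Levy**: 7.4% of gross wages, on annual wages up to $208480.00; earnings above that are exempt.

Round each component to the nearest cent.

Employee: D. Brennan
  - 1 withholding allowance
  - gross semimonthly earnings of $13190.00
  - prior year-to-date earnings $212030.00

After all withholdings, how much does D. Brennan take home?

Income Tax: taxable = $13190.00 − 1×$480.00 = $12710.00
  $688.00 + 22.6% × ($12710.00 − $6200.00) = $688.00 + 22.6% × $6510.00 = $2159.26
Long-Term Care Levy: YTD $212030.00 ≥ cap $208480.00 → $0.00
Total withheld: $2159.26 + $0.00 = $2159.26
Net pay: $13190.00 − $2159.26 = $11030.74

$11030.74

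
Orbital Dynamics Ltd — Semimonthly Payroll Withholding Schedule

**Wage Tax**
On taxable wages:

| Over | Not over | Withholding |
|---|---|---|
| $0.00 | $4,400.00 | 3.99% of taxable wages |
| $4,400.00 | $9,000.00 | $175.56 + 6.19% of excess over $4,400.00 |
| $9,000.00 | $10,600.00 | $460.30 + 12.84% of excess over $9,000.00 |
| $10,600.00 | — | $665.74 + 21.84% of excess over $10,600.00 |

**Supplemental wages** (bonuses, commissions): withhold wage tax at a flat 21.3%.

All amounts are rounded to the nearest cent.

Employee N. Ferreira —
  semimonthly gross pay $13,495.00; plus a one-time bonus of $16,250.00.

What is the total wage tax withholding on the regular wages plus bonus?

$4,759.26

Wage Tax: taxable = $13,495.00
  $665.74 + 21.84% × ($13,495.00 − $10,600.00) = $665.74 + 21.84% × $2,895.00 = $1,298.01
Supplemental (21.3% flat on bonus): 21.3% × $16,250.00 = $3,461.25
Total wage tax: $1,298.01 + $3,461.25 = $4,759.26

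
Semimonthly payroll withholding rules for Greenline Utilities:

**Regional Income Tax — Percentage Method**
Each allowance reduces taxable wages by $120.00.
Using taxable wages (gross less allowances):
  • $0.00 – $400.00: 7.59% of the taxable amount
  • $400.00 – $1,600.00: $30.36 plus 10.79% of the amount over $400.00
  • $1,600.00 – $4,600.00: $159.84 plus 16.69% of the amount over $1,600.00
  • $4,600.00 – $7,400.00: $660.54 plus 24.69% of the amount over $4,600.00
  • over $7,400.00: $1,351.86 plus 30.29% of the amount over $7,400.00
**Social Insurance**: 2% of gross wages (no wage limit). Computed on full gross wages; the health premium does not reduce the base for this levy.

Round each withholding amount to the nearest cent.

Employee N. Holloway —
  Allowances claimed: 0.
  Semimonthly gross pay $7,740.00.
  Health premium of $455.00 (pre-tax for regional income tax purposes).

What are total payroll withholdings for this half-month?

$1,478.27

Regional Income Tax: taxable = $7,740.00 − $455.00 = $7,285.00
  $660.54 + 24.69% × ($7,285.00 − $4,600.00) = $660.54 + 24.69% × $2,685.00 = $1,323.47
Social Insurance: 2% × $7,740.00 = $154.80
Total: $1,323.47 + $154.80 = $1,478.27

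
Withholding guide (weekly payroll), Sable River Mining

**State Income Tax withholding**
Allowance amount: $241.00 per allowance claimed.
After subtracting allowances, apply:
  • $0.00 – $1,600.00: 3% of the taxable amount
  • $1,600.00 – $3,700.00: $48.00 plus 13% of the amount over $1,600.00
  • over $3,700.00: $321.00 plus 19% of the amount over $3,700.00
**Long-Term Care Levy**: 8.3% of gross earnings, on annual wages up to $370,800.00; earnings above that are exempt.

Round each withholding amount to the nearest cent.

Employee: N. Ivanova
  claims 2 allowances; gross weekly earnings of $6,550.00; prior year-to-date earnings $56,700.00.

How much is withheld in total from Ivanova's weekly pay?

State Income Tax: taxable = $6,550.00 − 2×$241.00 = $6,068.00
  $321.00 + 19% × ($6,068.00 − $3,700.00) = $321.00 + 19% × $2,368.00 = $770.92
Long-Term Care Levy: 8.3% × $6,550.00 = $543.65
Total: $770.92 + $543.65 = $1,314.57

$1,314.57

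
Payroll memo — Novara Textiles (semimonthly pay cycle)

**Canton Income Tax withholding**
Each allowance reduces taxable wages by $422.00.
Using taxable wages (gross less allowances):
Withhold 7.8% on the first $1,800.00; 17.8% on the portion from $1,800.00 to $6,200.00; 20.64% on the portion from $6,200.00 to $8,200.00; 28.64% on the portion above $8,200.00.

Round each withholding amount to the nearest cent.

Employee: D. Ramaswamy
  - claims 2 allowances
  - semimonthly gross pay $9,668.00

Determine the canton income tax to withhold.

$1,515.11

Canton Income Tax: taxable = $9,668.00 − 2×$422.00 = $8,824.00
  $1,336.40 + 28.64% × ($8,824.00 − $8,200.00) = $1,336.40 + 28.64% × $624.00 = $1,515.11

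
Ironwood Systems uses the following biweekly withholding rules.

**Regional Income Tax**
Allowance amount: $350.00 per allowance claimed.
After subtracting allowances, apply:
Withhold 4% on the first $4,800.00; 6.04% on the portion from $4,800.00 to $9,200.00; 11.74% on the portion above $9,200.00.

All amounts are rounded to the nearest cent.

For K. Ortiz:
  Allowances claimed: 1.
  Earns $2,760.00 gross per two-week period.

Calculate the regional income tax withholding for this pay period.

$96.40

Regional Income Tax: taxable = $2,760.00 − 1×$350.00 = $2,410.00
  4% × $2,410.00 = $96.40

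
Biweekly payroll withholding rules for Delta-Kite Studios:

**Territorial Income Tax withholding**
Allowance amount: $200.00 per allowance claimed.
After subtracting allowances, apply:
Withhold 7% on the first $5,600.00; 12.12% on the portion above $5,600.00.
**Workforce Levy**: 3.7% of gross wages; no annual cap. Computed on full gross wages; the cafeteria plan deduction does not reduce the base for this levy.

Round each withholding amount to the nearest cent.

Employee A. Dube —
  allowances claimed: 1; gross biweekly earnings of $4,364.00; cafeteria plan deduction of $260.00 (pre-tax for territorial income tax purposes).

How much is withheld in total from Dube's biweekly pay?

Territorial Income Tax: taxable = $4,364.00 − $260.00 − 1×$200.00 = $3,904.00
  7% × $3,904.00 = $273.28
Workforce Levy: 3.7% × $4,364.00 = $161.47
Total: $273.28 + $161.47 = $434.75

$434.75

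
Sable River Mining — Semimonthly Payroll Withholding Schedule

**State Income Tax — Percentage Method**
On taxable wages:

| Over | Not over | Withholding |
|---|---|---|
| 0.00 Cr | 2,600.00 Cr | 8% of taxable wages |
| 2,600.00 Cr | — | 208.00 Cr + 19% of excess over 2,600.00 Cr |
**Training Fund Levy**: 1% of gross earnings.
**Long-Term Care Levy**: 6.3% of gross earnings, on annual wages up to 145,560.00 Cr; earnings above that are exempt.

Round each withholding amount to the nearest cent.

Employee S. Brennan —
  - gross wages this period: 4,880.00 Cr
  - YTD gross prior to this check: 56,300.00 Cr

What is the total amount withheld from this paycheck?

State Income Tax: taxable = 4,880.00 Cr
  208.00 Cr + 19% × (4,880.00 Cr − 2,600.00 Cr) = 208.00 Cr + 19% × 2,280.00 Cr = 641.20 Cr
Training Fund Levy: 1% × 4,880.00 Cr = 48.80 Cr
Long-Term Care Levy: 6.3% × 4,880.00 Cr = 307.44 Cr
Total: 641.20 Cr + 48.80 Cr + 307.44 Cr = 997.44 Cr

997.44 Cr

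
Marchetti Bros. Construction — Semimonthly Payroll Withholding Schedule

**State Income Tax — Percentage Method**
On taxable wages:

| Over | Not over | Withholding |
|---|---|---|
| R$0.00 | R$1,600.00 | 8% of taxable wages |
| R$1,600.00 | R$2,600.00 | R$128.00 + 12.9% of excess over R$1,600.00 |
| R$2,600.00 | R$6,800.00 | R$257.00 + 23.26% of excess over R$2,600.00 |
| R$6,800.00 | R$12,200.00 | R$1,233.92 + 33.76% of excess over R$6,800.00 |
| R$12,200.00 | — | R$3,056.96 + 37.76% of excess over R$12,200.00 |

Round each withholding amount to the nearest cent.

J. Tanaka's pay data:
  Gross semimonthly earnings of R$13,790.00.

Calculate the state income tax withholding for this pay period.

State Income Tax: taxable = R$13,790.00
  R$3,056.96 + 37.76% × (R$13,790.00 − R$12,200.00) = R$3,056.96 + 37.76% × R$1,590.00 = R$3,657.34

R$3,657.34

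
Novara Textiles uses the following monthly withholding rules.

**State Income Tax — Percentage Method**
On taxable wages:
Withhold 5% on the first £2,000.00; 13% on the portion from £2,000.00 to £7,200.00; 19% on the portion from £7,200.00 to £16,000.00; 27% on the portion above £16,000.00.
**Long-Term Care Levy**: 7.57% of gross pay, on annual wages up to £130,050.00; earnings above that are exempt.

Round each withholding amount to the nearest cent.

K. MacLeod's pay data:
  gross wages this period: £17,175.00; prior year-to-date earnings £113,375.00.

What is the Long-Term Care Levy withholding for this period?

Long-Term Care Levy: cap £130,050.00 − YTD £113,375.00 = £16,675.00 subject; 7.57% × £16,675.00 = £1,262.30

£1,262.30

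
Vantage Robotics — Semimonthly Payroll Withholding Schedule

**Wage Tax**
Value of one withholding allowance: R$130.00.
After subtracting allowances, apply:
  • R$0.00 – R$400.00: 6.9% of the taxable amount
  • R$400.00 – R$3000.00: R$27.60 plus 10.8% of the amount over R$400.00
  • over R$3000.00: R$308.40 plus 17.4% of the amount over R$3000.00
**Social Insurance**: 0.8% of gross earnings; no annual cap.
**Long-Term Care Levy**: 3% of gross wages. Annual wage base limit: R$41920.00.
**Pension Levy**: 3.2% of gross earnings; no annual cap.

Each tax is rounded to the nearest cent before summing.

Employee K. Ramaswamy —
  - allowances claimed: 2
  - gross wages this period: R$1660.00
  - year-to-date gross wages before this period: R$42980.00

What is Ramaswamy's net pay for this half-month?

R$1458.00

Wage Tax: taxable = R$1660.00 − 2×R$130.00 = R$1400.00
  R$27.60 + 10.8% × (R$1400.00 − R$400.00) = R$27.60 + 10.8% × R$1000.00 = R$135.60
Social Insurance: 0.8% × R$1660.00 = R$13.28
Long-Term Care Levy: YTD R$42980.00 ≥ cap R$41920.00 → R$0.00
Pension Levy: 3.2% × R$1660.00 = R$53.12
Total withheld: R$135.60 + R$13.28 + R$0.00 + R$53.12 = R$202.00
Net pay: R$1660.00 − R$202.00 = R$1458.00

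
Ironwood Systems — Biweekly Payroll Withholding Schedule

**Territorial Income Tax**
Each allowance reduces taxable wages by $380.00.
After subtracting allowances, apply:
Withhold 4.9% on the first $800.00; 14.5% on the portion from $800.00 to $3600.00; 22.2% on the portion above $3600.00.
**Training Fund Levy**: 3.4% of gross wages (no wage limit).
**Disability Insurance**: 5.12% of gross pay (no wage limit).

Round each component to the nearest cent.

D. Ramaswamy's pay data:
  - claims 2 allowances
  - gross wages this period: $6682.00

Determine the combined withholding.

Territorial Income Tax: taxable = $6682.00 − 2×$380.00 = $5922.00
  $445.20 + 22.2% × ($5922.00 − $3600.00) = $445.20 + 22.2% × $2322.00 = $960.68
Training Fund Levy: 3.4% × $6682.00 = $227.19
Disability Insurance: 5.12% × $6682.00 = $342.12
Total: $960.68 + $227.19 + $342.12 = $1529.99

$1529.99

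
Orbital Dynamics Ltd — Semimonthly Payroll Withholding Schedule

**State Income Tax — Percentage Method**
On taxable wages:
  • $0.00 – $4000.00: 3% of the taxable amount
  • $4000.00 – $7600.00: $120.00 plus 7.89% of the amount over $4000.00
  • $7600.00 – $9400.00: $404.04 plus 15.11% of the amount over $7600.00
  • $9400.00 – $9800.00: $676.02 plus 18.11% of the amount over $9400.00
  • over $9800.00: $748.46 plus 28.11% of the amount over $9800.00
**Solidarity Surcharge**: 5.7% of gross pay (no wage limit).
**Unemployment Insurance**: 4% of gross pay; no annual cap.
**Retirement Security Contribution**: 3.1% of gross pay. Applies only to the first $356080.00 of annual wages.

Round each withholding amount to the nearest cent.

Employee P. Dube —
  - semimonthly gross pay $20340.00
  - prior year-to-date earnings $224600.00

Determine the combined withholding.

State Income Tax: taxable = $20340.00
  $748.46 + 28.11% × ($20340.00 − $9800.00) = $748.46 + 28.11% × $10540.00 = $3711.25
Solidarity Surcharge: 5.7% × $20340.00 = $1159.38
Unemployment Insurance: 4% × $20340.00 = $813.60
Retirement Security Contribution: 3.1% × $20340.00 = $630.54
Total: $3711.25 + $1159.38 + $813.60 + $630.54 = $6314.77

$6314.77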